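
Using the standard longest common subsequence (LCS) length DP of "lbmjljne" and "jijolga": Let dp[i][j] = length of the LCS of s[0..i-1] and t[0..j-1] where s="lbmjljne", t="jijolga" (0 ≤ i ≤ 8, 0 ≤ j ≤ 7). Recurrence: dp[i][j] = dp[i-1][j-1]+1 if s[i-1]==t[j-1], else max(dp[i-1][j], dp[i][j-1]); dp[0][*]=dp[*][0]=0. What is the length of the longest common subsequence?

2

   ''  j  i  j  o  l  g  a
''  0  0  0  0  0  0  0  0
 l  0  0  0  0  0  1  1  1
 b  0  0  0  0  0  1  1  1
 m  0  0  0  0  0  1  1  1
 j  0  1  1  1  1  1  1  1
 l  0  1  1  1  1  2  2  2
 j  0  1  1  2  2  2  2  2
 n  0  1  1  2  2  2  2  2
 e  0  1  1  2  2  2  2  2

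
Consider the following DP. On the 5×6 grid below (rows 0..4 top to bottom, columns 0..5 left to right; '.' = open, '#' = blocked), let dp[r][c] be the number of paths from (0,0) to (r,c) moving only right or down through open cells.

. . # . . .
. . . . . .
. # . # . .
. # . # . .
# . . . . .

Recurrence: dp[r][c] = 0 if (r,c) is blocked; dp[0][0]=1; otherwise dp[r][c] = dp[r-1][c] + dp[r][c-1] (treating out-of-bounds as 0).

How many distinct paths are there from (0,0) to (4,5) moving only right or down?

r\c   0   1   2   3   4   5
  0   1   1   0   0   0   0
  1   1   2   2   2   2   2
  2   1   0   2   0   2   4
  3   1   0   2   0   2   6
  4   0   0   2   2   4  10

10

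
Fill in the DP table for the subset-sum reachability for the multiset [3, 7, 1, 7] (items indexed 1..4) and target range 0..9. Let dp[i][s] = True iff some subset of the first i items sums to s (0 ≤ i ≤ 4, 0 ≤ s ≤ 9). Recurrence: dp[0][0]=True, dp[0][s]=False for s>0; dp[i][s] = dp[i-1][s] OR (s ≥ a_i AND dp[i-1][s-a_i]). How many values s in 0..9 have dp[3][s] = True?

i\s   0   1   2   3   4   5   6   7   8   9
  0   T   F   F   F   F   F   F   F   F   F
  1   T   F   F   T   F   F   F   F   F   F
  2   T   F   F   T   F   F   F   T   F   F
  3   T   T   F   T   T   F   F   T   T   F
  4   T   T   F   T   T   F   F   T   T   F

6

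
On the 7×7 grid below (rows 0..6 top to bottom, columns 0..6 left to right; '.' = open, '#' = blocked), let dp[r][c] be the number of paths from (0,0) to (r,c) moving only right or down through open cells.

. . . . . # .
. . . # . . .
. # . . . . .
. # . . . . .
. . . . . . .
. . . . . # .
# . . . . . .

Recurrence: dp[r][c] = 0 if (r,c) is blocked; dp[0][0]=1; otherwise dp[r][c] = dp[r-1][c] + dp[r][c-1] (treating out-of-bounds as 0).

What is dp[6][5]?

60

r\c   0   1   2   3   4   5   6
  0   1   1   1   1   1   0   0
  1   1   2   3   0   1   1   1
  2   1   0   3   3   4   5   6
  3   1   0   3   6  10  15  21
  4   1   1   4  10  20  35  56
  5   1   2   6  16  36   0  56
  6   0   2   8  24  60  60 116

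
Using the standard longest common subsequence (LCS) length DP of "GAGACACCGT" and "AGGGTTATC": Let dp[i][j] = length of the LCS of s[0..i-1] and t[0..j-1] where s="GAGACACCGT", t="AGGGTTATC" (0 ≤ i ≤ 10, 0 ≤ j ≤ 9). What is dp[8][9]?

   ''  A  G  G  G  T  T  A  T  C
''  0  0  0  0  0  0  0  0  0  0
 G  0  0  1  1  1  1  1  1  1  1
 A  0  1  1  1  1  1  1  2  2  2
 G  0  1  2  2  2  2  2  2  2  2
 A  0  1  2  2  2  2  2  3  3  3
 C  0  1  2  2  2  2  2  3  3  4
 A  0  1  2  2  2  2  2  3  3  4
 C  0  1  2  2  2  2  2  3  3  4
 C  0  1  2  2  2  2  2  3  3  4
 G  0  1  2  3  3  3  3  3  3  4
 T  0  1  2  3  3  4  4  4  4  4

4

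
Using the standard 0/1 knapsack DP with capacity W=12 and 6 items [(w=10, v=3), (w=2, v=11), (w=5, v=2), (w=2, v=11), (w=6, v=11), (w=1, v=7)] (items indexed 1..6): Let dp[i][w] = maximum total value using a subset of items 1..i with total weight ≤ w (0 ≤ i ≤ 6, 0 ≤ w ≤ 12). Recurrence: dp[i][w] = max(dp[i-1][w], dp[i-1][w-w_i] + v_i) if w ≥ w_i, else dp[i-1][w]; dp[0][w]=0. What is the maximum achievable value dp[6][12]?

40

i\w   0   1   2   3   4   5   6   7   8   9  10  11  12
  0   0   0   0   0   0   0   0   0   0   0   0   0   0
  1   0   0   0   0   0   0   0   0   0   0   3   3   3
  2   0   0  11  11  11  11  11  11  11  11  11  11  14
  3   0   0  11  11  11  11  11  13  13  13  13  13  14
  4   0   0  11  11  22  22  22  22  22  24  24  24  24
  5   0   0  11  11  22  22  22  22  22  24  33  33  33
  6   0   7  11  18  22  29  29  29  29  29  33  40  40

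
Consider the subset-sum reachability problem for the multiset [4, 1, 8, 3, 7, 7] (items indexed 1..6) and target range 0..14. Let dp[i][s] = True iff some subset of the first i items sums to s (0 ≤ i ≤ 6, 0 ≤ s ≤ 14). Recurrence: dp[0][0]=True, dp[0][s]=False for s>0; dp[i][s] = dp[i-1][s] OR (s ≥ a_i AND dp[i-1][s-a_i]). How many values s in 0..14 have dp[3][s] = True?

8

i\s   0   1   2   3   4   5   6   7   8   9  10  11  12  13  14
  0   T   F   F   F   F   F   F   F   F   F   F   F   F   F   F
  1   T   F   F   F   T   F   F   F   F   F   F   F   F   F   F
  2   T   T   F   F   T   T   F   F   F   F   F   F   F   F   F
  3   T   T   F   F   T   T   F   F   T   T   F   F   T   T   F
  4   T   T   F   T   T   T   F   T   T   T   F   T   T   T   F
  5   T   T   F   T   T   T   F   T   T   T   T   T   T   T   T
  6   T   T   F   T   T   T   F   T   T   T   T   T   T   T   T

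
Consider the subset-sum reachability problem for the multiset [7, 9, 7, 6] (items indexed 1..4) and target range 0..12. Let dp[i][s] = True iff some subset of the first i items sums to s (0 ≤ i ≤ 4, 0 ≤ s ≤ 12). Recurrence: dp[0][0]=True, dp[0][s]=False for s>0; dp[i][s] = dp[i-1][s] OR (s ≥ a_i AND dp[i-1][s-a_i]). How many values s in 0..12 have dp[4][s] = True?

4

i\s   0   1   2   3   4   5   6   7   8   9  10  11  12
  0   T   F   F   F   F   F   F   F   F   F   F   F   F
  1   T   F   F   F   F   F   F   T   F   F   F   F   F
  2   T   F   F   F   F   F   F   T   F   T   F   F   F
  3   T   F   F   F   F   F   F   T   F   T   F   F   F
  4   T   F   F   F   F   F   T   T   F   T   F   F   F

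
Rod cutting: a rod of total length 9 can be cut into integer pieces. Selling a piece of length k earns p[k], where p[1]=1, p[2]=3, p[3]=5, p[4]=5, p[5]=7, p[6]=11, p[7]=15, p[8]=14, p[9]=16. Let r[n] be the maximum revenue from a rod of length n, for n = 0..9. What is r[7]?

   n    0    1    2    3    4    5    6    7    8    9
r[n]    0    1    3    5    6    8   11   15   16   18

15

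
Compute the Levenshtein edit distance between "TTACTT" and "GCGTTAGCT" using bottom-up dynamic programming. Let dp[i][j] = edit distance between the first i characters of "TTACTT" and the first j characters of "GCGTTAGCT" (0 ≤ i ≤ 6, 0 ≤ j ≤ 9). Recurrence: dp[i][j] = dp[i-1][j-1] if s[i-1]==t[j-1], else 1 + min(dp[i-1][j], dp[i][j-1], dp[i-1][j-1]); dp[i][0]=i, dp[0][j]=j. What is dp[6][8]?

   ''  G  C  G  T  T  A  G  C  T
''  0  1  2  3  4  5  6  7  8  9
 T  1  1  2  3  3  4  5  6  7  8
 T  2  2  2  3  3  3  4  5  6  7
 A  3  3  3  3  4  4  3  4  5  6
 C  4  4  3  4  4  5  4  4  4  5
 T  5  5  4  4  4  4  5  5  5  4
 T  6  6  5  5  4  4  5  6  6  5

6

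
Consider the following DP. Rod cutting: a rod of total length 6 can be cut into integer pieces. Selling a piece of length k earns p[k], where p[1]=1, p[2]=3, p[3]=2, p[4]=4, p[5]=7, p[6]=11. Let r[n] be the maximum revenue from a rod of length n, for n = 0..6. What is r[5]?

   n    0    1    2    3    4    5    6
r[n]    0    1    3    4    6    7   11

7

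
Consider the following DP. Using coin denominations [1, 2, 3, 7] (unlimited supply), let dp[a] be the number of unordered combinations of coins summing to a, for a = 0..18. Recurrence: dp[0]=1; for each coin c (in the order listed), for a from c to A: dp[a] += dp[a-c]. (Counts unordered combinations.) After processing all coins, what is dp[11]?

after  coin     0     1     2     3     4     5     6     7     8     9    10    11    12    13    14    15    16    17    18
          1     1     1     1     1     1     1     1     1     1     1     1     1     1     1     1     1     1     1     1
          2     1     1     2     2     3     3     4     4     5     5     6     6     7     7     8     8     9     9    10
          3     1     1     2     3     4     5     7     8    10    12    14    16    19    21    24    27    30    33    37
          7     1     1     2     3     4     5     7     9    11    14    17    20    24    28    33    38    44    50    57

20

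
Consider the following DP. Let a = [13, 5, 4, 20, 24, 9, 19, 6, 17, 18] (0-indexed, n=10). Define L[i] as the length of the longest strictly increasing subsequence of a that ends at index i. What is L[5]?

2

   i    0    1    2    3    4    5    6    7    8    9
a[i]   13    5    4   20   24    9   19    6   17   18
L[i]    1    1    1    2    3    2    3    2    3    4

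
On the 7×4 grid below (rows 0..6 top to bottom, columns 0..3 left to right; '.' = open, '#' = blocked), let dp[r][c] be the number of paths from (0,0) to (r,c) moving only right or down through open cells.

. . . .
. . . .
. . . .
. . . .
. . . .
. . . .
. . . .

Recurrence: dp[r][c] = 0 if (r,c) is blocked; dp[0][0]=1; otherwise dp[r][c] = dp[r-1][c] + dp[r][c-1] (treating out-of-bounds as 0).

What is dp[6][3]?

84

r\c   0   1   2   3
  0   1   1   1   1
  1   1   2   3   4
  2   1   3   6  10
  3   1   4  10  20
  4   1   5  15  35
  5   1   6  21  56
  6   1   7  28  84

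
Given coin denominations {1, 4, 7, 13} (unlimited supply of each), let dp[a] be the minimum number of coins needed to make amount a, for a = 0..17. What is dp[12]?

3

 a  0  1  2  3  4  5  6  7  8  9 10 11 12 13 14 15 16 17
dp  0  1  2  3  1  2  3  1  2  3  4  2  3  1  2  3  4  2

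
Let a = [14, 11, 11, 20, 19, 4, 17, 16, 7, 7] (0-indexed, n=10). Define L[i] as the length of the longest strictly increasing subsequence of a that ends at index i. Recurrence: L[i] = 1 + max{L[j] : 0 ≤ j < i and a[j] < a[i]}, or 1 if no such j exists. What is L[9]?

   i    0    1    2    3    4    5    6    7    8    9
a[i]   14   11   11   20   19    4   17   16    7    7
L[i]    1    1    1    2    2    1    2    2    2    2

2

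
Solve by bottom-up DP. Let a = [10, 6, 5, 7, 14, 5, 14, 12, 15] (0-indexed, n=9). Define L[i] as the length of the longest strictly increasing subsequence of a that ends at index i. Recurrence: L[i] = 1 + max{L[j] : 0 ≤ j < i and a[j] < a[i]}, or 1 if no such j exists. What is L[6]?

   i    0    1    2    3    4    5    6    7    8
a[i]   10    6    5    7   14    5   14   12   15
L[i]    1    1    1    2    3    1    3    3    4

3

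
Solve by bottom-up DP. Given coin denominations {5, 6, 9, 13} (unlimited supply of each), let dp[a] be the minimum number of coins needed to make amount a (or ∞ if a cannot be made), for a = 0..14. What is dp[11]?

 a  0  1  2  3  4  5  6  7  8  9 10 11 12 13 14
dp  0  -  -  -  -  1  1  -  -  1  2  2  2  1  2
(- denotes ∞ / unreachable)

2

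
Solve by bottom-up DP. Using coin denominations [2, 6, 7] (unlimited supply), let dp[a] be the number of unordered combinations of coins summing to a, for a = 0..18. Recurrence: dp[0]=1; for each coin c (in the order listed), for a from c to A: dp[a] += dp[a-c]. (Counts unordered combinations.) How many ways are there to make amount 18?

5

after  coin     0     1     2     3     4     5     6     7     8     9    10    11    12    13    14    15    16    17    18
          2     1     0     1     0     1     0     1     0     1     0     1     0     1     0     1     0     1     0     1
          6     1     0     1     0     1     0     2     0     2     0     2     0     3     0     3     0     3     0     4
          7     1     0     1     0     1     0     2     1     2     1     2     1     3     2     4     2     4     2     5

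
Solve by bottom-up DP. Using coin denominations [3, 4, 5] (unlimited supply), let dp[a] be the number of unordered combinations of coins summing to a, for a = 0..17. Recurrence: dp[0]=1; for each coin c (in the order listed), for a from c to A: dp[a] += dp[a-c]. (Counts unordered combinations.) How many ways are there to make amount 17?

after  coin     0     1     2     3     4     5     6     7     8     9    10    11    12    13    14    15    16    17
          3     1     0     0     1     0     0     1     0     0     1     0     0     1     0     0     1     0     0
          4     1     0     0     1     1     0     1     1     1     1     1     1     2     1     1     2     2     1
          5     1     0     0     1     1     1     1     1     2     2     2     2     3     3     3     4     4     4

4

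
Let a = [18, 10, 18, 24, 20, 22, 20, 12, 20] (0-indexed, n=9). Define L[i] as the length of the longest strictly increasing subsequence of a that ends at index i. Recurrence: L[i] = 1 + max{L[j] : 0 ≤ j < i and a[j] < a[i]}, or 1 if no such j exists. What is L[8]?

3

   i    0    1    2    3    4    5    6    7    8
a[i]   18   10   18   24   20   22   20   12   20
L[i]    1    1    2    3    3    4    3    2    3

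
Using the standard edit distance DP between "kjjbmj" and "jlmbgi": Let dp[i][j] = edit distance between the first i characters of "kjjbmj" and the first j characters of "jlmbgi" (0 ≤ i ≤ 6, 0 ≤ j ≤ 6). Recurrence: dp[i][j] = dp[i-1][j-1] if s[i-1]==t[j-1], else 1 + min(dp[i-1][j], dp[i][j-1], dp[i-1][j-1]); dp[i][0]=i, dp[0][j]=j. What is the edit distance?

5

   ''  j  l  m  b  g  i
''  0  1  2  3  4  5  6
 k  1  1  2  3  4  5  6
 j  2  1  2  3  4  5  6
 j  3  2  2  3  4  5  6
 b  4  3  3  3  3  4  5
 m  5  4  4  3  4  4  5
 j  6  5  5  4  4  5  5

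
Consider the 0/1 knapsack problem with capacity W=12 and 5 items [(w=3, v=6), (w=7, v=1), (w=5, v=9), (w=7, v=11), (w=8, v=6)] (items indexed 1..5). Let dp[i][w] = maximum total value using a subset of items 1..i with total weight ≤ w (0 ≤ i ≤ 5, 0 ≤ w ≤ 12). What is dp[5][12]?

20

i\w   0   1   2   3   4   5   6   7   8   9  10  11  12
  0   0   0   0   0   0   0   0   0   0   0   0   0   0
  1   0   0   0   6   6   6   6   6   6   6   6   6   6
  2   0   0   0   6   6   6   6   6   6   6   7   7   7
  3   0   0   0   6   6   9   9   9  15  15  15  15  15
  4   0   0   0   6   6   9   9  11  15  15  17  17  20
  5   0   0   0   6   6   9   9  11  15  15  17  17  20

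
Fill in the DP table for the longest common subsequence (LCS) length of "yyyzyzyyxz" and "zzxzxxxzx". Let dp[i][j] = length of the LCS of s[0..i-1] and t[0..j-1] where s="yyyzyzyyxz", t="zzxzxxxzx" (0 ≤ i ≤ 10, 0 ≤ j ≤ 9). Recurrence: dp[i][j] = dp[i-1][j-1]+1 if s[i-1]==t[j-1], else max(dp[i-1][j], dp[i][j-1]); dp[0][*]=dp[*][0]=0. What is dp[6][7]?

2

   ''  z  z  x  z  x  x  x  z  x
''  0  0  0  0  0  0  0  0  0  0
 y  0  0  0  0  0  0  0  0  0  0
 y  0  0  0  0  0  0  0  0  0  0
 y  0  0  0  0  0  0  0  0  0  0
 z  0  1  1  1  1  1  1  1  1  1
 y  0  1  1  1  1  1  1  1  1  1
 z  0  1  2  2  2  2  2  2  2  2
 y  0  1  2  2  2  2  2  2  2  2
 y  0  1  2  2  2  2  2  2  2  2
 x  0  1  2  3  3  3  3  3  3  3
 z  0  1  2  3  4  4  4  4  4  4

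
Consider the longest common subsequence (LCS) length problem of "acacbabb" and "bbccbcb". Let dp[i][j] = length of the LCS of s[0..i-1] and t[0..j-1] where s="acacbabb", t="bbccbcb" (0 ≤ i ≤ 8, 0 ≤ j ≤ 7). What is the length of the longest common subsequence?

4

   ''  b  b  c  c  b  c  b
''  0  0  0  0  0  0  0  0
 a  0  0  0  0  0  0  0  0
 c  0  0  0  1  1  1  1  1
 a  0  0  0  1  1  1  1  1
 c  0  0  0  1  2  2  2  2
 b  0  1  1  1  2  3  3  3
 a  0  1  1  1  2  3  3  3
 b  0  1  2  2  2  3  3  4
 b  0  1  2  2  2  3  3  4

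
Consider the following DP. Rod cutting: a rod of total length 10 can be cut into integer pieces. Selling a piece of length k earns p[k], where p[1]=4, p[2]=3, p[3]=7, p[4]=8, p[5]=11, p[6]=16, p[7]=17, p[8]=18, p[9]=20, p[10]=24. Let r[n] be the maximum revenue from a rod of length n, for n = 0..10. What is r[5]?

20

   n    0    1    2    3    4    5    6    7    8    9   10
r[n]    0    4    8   12   16   20   24   28   32   36   40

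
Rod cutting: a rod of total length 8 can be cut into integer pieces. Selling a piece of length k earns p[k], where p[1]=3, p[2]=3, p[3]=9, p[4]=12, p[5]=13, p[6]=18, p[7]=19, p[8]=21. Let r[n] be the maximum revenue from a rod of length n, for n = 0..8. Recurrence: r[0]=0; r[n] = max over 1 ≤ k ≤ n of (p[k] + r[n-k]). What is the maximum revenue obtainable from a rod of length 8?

   n    0    1    2    3    4    5    6    7    8
r[n]    0    3    6    9   12   15   18   21   24

24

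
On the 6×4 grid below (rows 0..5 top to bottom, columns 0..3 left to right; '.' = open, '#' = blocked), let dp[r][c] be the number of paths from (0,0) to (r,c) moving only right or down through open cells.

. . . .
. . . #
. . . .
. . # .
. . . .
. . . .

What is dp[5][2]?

r\c   0   1   2   3
  0   1   1   1   1
  1   1   2   3   0
  2   1   3   6   6
  3   1   4   0   6
  4   1   5   5  11
  5   1   6  11  22

11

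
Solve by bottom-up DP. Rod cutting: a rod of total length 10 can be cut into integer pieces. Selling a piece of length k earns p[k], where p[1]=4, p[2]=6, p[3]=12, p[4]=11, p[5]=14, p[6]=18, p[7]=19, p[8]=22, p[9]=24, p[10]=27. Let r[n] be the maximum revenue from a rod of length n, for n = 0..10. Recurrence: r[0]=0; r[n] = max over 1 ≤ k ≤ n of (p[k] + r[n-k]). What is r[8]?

32

   n    0    1    2    3    4    5    6    7    8    9   10
r[n]    0    4    8   12   16   20   24   28   32   36   40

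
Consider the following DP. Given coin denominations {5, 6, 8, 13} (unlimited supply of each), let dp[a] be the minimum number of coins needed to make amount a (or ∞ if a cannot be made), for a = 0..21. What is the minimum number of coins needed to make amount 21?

 a  0  1  2  3  4  5  6  7  8  9 10 11 12 13 14 15 16 17 18 19 20 21
dp  0  -  -  -  -  1  1  -  1  -  2  2  2  1  2  3  2  3  2  2  3  2
(- denotes ∞ / unreachable)

2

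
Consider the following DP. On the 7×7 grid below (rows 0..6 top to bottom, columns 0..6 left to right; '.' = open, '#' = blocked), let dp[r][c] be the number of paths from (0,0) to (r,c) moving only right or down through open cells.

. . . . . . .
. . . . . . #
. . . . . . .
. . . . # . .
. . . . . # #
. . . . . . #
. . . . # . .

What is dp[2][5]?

r\c   0   1   2   3   4   5   6
  0   1   1   1   1   1   1   1
  1   1   2   3   4   5   6   0
  2   1   3   6  10  15  21  21
  3   1   4  10  20   0  21  42
  4   1   5  15  35  35   0   0
  5   1   6  21  56  91  91   0
  6   1   7  28  84   0  91  91

21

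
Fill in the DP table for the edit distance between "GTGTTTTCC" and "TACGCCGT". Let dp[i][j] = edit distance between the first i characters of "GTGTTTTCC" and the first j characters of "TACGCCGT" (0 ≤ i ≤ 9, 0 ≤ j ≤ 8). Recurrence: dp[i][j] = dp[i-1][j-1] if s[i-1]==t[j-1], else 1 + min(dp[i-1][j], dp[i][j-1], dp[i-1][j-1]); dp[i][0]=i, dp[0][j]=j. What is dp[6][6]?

   ''  T  A  C  G  C  C  G  T
''  0  1  2  3  4  5  6  7  8
 G  1  1  2  3  3  4  5  6  7
 T  2  1  2  3  4  4  5  6  6
 G  3  2  2  3  3  4  5  5  6
 T  4  3  3  3  4  4  5  6  5
 T  5  4  4  4  4  5  5  6  6
 T  6  5  5  5  5  5  6  6  6
 T  7  6  6  6  6  6  6  7  6
 C  8  7  7  6  7  6  6  7  7
 C  9  8  8  7  7  7  6  7  8

6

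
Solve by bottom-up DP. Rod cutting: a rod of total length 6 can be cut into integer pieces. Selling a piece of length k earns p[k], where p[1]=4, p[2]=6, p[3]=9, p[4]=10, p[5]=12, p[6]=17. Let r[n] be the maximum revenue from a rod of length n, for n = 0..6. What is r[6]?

   n    0    1    2    3    4    5    6
r[n]    0    4    8   12   16   20   24

24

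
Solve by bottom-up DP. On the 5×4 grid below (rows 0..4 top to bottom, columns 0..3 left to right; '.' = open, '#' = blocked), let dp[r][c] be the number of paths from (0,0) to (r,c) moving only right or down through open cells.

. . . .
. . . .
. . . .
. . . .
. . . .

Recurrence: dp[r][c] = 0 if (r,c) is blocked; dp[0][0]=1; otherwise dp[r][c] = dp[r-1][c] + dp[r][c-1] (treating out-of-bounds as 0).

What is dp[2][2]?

6

r\c   0   1   2   3
  0   1   1   1   1
  1   1   2   3   4
  2   1   3   6  10
  3   1   4  10  20
  4   1   5  15  35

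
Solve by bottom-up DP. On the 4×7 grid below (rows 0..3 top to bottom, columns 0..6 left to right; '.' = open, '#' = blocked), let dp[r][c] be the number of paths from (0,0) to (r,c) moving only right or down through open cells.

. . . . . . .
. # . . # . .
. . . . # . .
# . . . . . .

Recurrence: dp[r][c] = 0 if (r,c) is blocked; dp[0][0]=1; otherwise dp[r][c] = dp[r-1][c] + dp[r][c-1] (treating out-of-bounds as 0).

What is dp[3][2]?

3

r\c   0   1   2   3   4   5   6
  0   1   1   1   1   1   1   1
  1   1   0   1   2   0   1   2
  2   1   1   2   4   0   1   3
  3   0   1   3   7   7   8  11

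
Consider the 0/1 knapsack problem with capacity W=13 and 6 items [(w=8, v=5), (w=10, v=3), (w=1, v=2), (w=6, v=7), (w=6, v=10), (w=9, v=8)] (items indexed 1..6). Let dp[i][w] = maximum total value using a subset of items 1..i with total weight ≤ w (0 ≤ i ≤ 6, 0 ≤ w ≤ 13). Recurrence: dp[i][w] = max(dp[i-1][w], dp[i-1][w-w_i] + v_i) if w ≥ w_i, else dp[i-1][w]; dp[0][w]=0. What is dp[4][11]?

i\w   0   1   2   3   4   5   6   7   8   9  10  11  12  13
  0   0   0   0   0   0   0   0   0   0   0   0   0   0   0
  1   0   0   0   0   0   0   0   0   5   5   5   5   5   5
  2   0   0   0   0   0   0   0   0   5   5   5   5   5   5
  3   0   2   2   2   2   2   2   2   5   7   7   7   7   7
  4   0   2   2   2   2   2   7   9   9   9   9   9   9   9
  5   0   2   2   2   2   2  10  12  12  12  12  12  17  19
  6   0   2   2   2   2   2  10  12  12  12  12  12  17  19

9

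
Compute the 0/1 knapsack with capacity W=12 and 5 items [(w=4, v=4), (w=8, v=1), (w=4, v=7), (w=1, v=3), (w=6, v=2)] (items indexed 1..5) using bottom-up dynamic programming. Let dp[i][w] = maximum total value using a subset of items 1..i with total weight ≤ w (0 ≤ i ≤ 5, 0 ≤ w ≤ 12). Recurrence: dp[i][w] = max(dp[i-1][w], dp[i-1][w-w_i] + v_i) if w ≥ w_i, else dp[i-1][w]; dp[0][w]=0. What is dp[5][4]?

7

i\w   0   1   2   3   4   5   6   7   8   9  10  11  12
  0   0   0   0   0   0   0   0   0   0   0   0   0   0
  1   0   0   0   0   4   4   4   4   4   4   4   4   4
  2   0   0   0   0   4   4   4   4   4   4   4   4   5
  3   0   0   0   0   7   7   7   7  11  11  11  11  11
  4   0   3   3   3   7  10  10  10  11  14  14  14  14
  5   0   3   3   3   7  10  10  10  11  14  14  14  14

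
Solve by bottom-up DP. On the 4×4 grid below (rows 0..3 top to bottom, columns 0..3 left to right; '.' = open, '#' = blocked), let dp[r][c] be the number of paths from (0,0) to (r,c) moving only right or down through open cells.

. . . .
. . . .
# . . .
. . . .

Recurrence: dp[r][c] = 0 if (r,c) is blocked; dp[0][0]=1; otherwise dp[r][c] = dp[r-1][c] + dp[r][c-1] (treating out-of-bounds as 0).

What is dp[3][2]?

r\c   0   1   2   3
  0   1   1   1   1
  1   1   2   3   4
  2   0   2   5   9
  3   0   2   7  16

7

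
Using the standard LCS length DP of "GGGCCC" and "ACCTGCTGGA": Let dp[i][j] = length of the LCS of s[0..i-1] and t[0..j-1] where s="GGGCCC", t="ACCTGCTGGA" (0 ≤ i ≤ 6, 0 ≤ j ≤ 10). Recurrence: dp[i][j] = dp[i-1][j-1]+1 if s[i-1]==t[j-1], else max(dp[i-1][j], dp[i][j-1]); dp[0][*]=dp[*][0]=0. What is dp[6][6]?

3

   ''  A  C  C  T  G  C  T  G  G  A
''  0  0  0  0  0  0  0  0  0  0  0
 G  0  0  0  0  0  1  1  1  1  1  1
 G  0  0  0  0  0  1  1  1  2  2  2
 G  0  0  0  0  0  1  1  1  2  3  3
 C  0  0  1  1  1  1  2  2  2  3  3
 C  0  0  1  2  2  2  2  2  2  3  3
 C  0  0  1  2  2  2  3  3  3  3  3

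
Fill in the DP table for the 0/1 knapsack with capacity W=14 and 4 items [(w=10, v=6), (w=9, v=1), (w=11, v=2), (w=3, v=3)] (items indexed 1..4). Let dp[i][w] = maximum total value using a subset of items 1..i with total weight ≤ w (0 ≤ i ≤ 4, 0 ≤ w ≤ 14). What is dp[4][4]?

3

i\w   0   1   2   3   4   5   6   7   8   9  10  11  12  13  14
  0   0   0   0   0   0   0   0   0   0   0   0   0   0   0   0
  1   0   0   0   0   0   0   0   0   0   0   6   6   6   6   6
  2   0   0   0   0   0   0   0   0   0   1   6   6   6   6   6
  3   0   0   0   0   0   0   0   0   0   1   6   6   6   6   6
  4   0   0   0   3   3   3   3   3   3   3   6   6   6   9   9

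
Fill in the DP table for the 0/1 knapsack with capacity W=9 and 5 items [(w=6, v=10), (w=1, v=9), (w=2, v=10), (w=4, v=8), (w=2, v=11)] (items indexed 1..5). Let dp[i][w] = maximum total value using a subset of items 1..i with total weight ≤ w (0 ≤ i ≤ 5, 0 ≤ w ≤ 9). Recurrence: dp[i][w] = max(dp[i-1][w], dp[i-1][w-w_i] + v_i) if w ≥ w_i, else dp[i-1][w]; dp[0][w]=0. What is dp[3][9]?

29

i\w   0   1   2   3   4   5   6   7   8   9
  0   0   0   0   0   0   0   0   0   0   0
  1   0   0   0   0   0   0  10  10  10  10
  2   0   9   9   9   9   9  10  19  19  19
  3   0   9  10  19  19  19  19  19  20  29
  4   0   9  10  19  19  19  19  27  27  29
  5   0   9  11  20  21  30  30  30  30  38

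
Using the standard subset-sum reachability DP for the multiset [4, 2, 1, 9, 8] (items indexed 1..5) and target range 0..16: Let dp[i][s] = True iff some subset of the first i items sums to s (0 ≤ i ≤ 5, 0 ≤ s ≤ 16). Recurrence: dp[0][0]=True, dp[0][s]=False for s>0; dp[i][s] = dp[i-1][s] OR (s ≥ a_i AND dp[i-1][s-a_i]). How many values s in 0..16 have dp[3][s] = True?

8

i\s   0   1   2   3   4   5   6   7   8   9  10  11  12  13  14  15  16
  0   T   F   F   F   F   F   F   F   F   F   F   F   F   F   F   F   F
  1   T   F   F   F   T   F   F   F   F   F   F   F   F   F   F   F   F
  2   T   F   T   F   T   F   T   F   F   F   F   F   F   F   F   F   F
  3   T   T   T   T   T   T   T   T   F   F   F   F   F   F   F   F   F
  4   T   T   T   T   T   T   T   T   F   T   T   T   T   T   T   T   T
  5   T   T   T   T   T   T   T   T   T   T   T   T   T   T   T   T   T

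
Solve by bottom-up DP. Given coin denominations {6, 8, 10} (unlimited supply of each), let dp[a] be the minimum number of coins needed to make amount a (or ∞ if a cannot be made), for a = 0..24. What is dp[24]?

3

 a  0  1  2  3  4  5  6  7  8  9 10 11 12 13 14 15 16 17 18 19 20 21 22 23 24
dp  0  -  -  -  -  -  1  -  1  -  1  -  2  -  2  -  2  -  2  -  2  -  3  -  3
(- denotes ∞ / unreachable)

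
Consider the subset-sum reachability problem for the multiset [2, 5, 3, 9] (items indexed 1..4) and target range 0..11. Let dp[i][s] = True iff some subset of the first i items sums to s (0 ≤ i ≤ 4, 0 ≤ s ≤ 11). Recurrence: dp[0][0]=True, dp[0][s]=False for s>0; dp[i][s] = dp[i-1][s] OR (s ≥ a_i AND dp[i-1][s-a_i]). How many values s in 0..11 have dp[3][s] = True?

7

i\s   0   1   2   3   4   5   6   7   8   9  10  11
  0   T   F   F   F   F   F   F   F   F   F   F   F
  1   T   F   T   F   F   F   F   F   F   F   F   F
  2   T   F   T   F   F   T   F   T   F   F   F   F
  3   T   F   T   T   F   T   F   T   T   F   T   F
  4   T   F   T   T   F   T   F   T   T   T   T   T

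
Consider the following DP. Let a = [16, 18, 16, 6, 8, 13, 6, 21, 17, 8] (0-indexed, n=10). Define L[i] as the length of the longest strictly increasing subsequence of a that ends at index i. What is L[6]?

   i    0    1    2    3    4    5    6    7    8    9
a[i]   16   18   16    6    8   13    6   21   17    8
L[i]    1    2    1    1    2    3    1    4    4    2

1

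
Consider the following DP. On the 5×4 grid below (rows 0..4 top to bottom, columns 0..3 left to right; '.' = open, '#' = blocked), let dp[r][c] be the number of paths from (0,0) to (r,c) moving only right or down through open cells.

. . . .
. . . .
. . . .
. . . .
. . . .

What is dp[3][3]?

20

r\c   0   1   2   3
  0   1   1   1   1
  1   1   2   3   4
  2   1   3   6  10
  3   1   4  10  20
  4   1   5  15  35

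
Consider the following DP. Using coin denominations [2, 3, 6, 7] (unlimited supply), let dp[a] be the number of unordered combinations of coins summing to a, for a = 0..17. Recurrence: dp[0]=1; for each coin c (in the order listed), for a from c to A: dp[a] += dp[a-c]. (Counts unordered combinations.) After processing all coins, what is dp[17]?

10

after  coin     0     1     2     3     4     5     6     7     8     9    10    11    12    13    14    15    16    17
          2     1     0     1     0     1     0     1     0     1     0     1     0     1     0     1     0     1     0
          3     1     0     1     1     1     1     2     1     2     2     2     2     3     2     3     3     3     3
          6     1     0     1     1     1     1     3     1     3     3     3     3     6     3     6     6     6     6
          7     1     0     1     1     1     1     3     2     3     4     4     4     7     6     8     9    10    10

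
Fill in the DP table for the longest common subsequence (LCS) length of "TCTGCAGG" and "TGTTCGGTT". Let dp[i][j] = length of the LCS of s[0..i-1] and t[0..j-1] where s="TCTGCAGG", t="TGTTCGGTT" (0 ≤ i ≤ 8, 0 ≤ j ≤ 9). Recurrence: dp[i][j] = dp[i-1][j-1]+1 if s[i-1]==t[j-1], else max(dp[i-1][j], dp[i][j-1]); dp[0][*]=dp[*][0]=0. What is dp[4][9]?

3

   ''  T  G  T  T  C  G  G  T  T
''  0  0  0  0  0  0  0  0  0  0
 T  0  1  1  1  1  1  1  1  1  1
 C  0  1  1  1  1  2  2  2  2  2
 T  0  1  1  2  2  2  2  2  3  3
 G  0  1  2  2  2  2  3  3  3  3
 C  0  1  2  2  2  3  3  3  3  3
 A  0  1  2  2  2  3  3  3  3  3
 G  0  1  2  2  2  3  4  4  4  4
 G  0  1  2  2  2  3  4  5  5  5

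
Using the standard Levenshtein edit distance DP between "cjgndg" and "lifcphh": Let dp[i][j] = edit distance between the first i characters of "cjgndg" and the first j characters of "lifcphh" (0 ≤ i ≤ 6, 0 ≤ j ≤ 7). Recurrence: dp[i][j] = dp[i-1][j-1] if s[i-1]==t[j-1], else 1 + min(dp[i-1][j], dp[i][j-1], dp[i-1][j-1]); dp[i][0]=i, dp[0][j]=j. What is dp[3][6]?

5

   ''  l  i  f  c  p  h  h
''  0  1  2  3  4  5  6  7
 c  1  1  2  3  3  4  5  6
 j  2  2  2  3  4  4  5  6
 g  3  3  3  3  4  5  5  6
 n  4  4  4  4  4  5  6  6
 d  5  5  5  5  5  5  6  7
 g  6  6  6  6  6  6  6  7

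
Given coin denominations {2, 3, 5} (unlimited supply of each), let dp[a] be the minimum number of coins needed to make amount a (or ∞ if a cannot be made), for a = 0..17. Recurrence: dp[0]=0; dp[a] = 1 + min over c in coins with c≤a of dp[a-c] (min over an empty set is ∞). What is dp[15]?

3

 a  0  1  2  3  4  5  6  7  8  9 10 11 12 13 14 15 16 17
dp  0  -  1  1  2  1  2  2  2  3  2  3  3  3  4  3  4  4
(- denotes ∞ / unreachable)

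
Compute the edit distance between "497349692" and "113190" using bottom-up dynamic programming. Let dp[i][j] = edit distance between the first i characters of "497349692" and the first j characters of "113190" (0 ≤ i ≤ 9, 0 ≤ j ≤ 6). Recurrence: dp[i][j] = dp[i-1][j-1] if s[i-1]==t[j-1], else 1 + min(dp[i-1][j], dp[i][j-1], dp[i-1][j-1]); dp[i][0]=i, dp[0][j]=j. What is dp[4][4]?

   ''  1  1  3  1  9  0
''  0  1  2  3  4  5  6
 4  1  1  2  3  4  5  6
 9  2  2  2  3  4  4  5
 7  3  3  3  3  4  5  5
 3  4  4  4  3  4  5  6
 4  5  5  5  4  4  5  6
 9  6  6  6  5  5  4  5
 6  7  7  7  6  6  5  5
 9  8  8  8  7  7  6  6
 2  9  9  9  8  8  7  7

4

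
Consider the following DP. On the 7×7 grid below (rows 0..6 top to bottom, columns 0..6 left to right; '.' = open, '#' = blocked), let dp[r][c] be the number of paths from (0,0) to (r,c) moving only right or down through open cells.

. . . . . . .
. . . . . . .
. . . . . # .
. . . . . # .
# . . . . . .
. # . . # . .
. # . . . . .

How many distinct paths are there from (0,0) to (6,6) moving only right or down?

r\c   0   1   2   3   4   5   6
  0   1   1   1   1   1   1   1
  1   1   2   3   4   5   6   7
  2   1   3   6  10  15   0   7
  3   1   4  10  20  35   0   7
  4   0   4  14  34  69  69  76
  5   0   0  14  48   0  69 145
  6   0   0  14  62  62 131 276

276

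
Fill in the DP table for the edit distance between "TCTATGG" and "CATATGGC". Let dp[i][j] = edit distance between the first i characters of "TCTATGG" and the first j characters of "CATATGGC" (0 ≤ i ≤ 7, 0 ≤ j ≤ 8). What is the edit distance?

3

   ''  C  A  T  A  T  G  G  C
''  0  1  2  3  4  5  6  7  8
 T  1  1  2  2  3  4  5  6  7
 C  2  1  2  3  3  4  5  6  6
 T  3  2  2  2  3  3  4  5  6
 A  4  3  2  3  2  3  4  5  6
 T  5  4  3  2  3  2  3  4  5
 G  6  5  4  3  3  3  2  3  4
 G  7  6  5  4  4  4  3  2  3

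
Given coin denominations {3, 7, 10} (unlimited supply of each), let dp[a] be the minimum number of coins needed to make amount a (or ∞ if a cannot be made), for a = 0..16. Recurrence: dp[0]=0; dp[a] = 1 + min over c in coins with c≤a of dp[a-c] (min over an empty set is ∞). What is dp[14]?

 a  0  1  2  3  4  5  6  7  8  9 10 11 12 13 14 15 16
dp  0  -  -  1  -  -  2  1  -  3  1  -  4  2  2  5  3
(- denotes ∞ / unreachable)

2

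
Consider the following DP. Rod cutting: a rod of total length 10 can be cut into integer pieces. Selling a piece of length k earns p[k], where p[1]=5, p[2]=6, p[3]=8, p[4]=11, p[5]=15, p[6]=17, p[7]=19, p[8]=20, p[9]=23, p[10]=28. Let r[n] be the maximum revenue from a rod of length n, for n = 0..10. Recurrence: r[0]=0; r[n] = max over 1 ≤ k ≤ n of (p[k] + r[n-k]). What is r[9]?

   n    0    1    2    3    4    5    6    7    8    9   10
r[n]    0    5   10   15   20   25   30   35   40   45   50

45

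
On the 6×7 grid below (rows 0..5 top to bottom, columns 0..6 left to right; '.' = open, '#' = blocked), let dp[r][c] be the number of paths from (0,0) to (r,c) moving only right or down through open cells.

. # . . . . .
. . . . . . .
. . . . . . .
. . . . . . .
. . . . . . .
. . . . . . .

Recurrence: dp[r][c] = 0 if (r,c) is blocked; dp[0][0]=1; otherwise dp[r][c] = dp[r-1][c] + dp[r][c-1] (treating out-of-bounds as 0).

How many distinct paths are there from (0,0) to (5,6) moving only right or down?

r\c   0   1   2   3   4   5   6
  0   1   0   0   0   0   0   0
  1   1   1   1   1   1   1   1
  2   1   2   3   4   5   6   7
  3   1   3   6  10  15  21  28
  4   1   4  10  20  35  56  84
  5   1   5  15  35  70 126 210

210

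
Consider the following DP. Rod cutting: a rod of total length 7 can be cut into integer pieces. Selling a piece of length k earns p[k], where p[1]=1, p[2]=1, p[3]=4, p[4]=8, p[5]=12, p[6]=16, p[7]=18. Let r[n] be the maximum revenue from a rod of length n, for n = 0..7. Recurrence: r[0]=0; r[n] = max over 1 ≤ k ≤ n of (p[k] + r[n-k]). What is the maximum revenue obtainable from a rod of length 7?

18

   n    0    1    2    3    4    5    6    7
r[n]    0    1    2    4    8   12   16   18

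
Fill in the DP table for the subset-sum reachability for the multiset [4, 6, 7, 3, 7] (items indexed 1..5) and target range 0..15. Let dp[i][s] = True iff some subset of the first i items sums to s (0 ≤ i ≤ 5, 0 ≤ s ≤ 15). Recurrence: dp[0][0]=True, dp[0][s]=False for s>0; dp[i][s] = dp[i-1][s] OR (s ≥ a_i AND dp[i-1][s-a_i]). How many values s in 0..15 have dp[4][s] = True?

10

i\s   0   1   2   3   4   5   6   7   8   9  10  11  12  13  14  15
  0   T   F   F   F   F   F   F   F   F   F   F   F   F   F   F   F
  1   T   F   F   F   T   F   F   F   F   F   F   F   F   F   F   F
  2   T   F   F   F   T   F   T   F   F   F   T   F   F   F   F   F
  3   T   F   F   F   T   F   T   T   F   F   T   T   F   T   F   F
  4   T   F   F   T   T   F   T   T   F   T   T   T   F   T   T   F
  5   T   F   F   T   T   F   T   T   F   T   T   T   F   T   T   F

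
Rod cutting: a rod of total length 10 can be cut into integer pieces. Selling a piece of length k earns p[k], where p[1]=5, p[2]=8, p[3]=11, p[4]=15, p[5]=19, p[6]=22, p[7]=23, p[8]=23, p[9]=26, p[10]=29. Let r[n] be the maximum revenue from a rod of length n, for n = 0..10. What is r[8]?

   n    0    1    2    3    4    5    6    7    8    9   10
r[n]    0    5   10   15   20   25   30   35   40   45   50

40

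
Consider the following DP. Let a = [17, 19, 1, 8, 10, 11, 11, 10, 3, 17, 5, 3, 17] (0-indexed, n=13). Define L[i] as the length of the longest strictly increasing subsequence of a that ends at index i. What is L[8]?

   i    0    1    2    3    4    5    6    7    8    9   10   11   12
a[i]   17   19    1    8   10   11   11   10    3   17    5    3   17
L[i]    1    2    1    2    3    4    4    3    2    5    3    2    5

2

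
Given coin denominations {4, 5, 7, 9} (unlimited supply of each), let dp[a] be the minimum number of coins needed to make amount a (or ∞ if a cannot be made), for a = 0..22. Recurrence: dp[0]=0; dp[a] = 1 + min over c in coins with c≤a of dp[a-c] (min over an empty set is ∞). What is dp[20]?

 a  0  1  2  3  4  5  6  7  8  9 10 11 12 13 14 15 16 17 18 19 20 21 22
dp  0  -  -  -  1  1  -  1  2  1  2  2  2  2  2  3  2  3  2  3  3  3  3
(- denotes ∞ / unreachable)

3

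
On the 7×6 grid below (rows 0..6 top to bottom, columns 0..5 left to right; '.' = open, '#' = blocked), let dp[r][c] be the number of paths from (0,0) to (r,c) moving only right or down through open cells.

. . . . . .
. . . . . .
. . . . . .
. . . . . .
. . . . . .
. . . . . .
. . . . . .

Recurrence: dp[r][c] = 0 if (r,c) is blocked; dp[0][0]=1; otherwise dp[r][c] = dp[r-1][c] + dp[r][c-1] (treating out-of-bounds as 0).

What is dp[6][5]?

r\c   0   1   2   3   4   5
  0   1   1   1   1   1   1
  1   1   2   3   4   5   6
  2   1   3   6  10  15  21
  3   1   4  10  20  35  56
  4   1   5  15  35  70 126
  5   1   6  21  56 126 252
  6   1   7  28  84 210 462

462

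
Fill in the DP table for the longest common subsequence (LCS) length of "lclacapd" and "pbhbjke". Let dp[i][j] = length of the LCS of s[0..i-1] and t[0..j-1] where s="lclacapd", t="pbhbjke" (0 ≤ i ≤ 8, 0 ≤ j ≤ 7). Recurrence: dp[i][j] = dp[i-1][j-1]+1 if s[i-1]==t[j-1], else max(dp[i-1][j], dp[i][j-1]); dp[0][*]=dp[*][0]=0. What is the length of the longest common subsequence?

   ''  p  b  h  b  j  k  e
''  0  0  0  0  0  0  0  0
 l  0  0  0  0  0  0  0  0
 c  0  0  0  0  0  0  0  0
 l  0  0  0  0  0  0  0  0
 a  0  0  0  0  0  0  0  0
 c  0  0  0  0  0  0  0  0
 a  0  0  0  0  0  0  0  0
 p  0  1  1  1  1  1  1  1
 d  0  1  1  1  1  1  1  1

1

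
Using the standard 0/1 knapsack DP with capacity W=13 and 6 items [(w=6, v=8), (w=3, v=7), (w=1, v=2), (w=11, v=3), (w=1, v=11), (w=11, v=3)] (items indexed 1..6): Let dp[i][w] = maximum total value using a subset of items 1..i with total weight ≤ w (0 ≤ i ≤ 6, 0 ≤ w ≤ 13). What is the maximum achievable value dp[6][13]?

i\w   0   1   2   3   4   5   6   7   8   9  10  11  12  13
  0   0   0   0   0   0   0   0   0   0   0   0   0   0   0
  1   0   0   0   0   0   0   8   8   8   8   8   8   8   8
  2   0   0   0   7   7   7   8   8   8  15  15  15  15  15
  3   0   2   2   7   9   9   9  10  10  15  17  17  17  17
  4   0   2   2   7   9   9   9  10  10  15  17  17  17  17
  5   0  11  13  13  18  20  20  20  21  21  26  28  28  28
  6   0  11  13  13  18  20  20  20  21  21  26  28  28  28

28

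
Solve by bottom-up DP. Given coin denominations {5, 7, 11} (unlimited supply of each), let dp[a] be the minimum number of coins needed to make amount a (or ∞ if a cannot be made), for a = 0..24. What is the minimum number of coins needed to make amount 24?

 a  0  1  2  3  4  5  6  7  8  9 10 11 12 13 14 15 16 17 18 19 20 21 22 23 24
dp  0  -  -  -  -  1  -  1  -  -  2  1  2  -  2  3  2  3  2  3  4  3  2  3  4
(- denotes ∞ / unreachable)

4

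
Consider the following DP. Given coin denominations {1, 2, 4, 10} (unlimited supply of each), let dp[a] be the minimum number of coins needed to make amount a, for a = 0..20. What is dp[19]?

4

 a  0  1  2  3  4  5  6  7  8  9 10 11 12 13 14 15 16 17 18 19 20
dp  0  1  1  2  1  2  2  3  2  3  1  2  2  3  2  3  3  4  3  4  2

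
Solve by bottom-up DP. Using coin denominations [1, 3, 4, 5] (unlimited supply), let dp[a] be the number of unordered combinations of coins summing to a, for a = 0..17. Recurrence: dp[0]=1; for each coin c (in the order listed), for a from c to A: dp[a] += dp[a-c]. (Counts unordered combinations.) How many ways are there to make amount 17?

35

after  coin     0     1     2     3     4     5     6     7     8     9    10    11    12    13    14    15    16    17
          1     1     1     1     1     1     1     1     1     1     1     1     1     1     1     1     1     1     1
          3     1     1     1     2     2     2     3     3     3     4     4     4     5     5     5     6     6     6
          4     1     1     1     2     3     3     4     5     6     7     8     9    11    12    13    15    17    18
          5     1     1     1     2     3     4     5     6     8    10    12    14    17    20    23    27    31    35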